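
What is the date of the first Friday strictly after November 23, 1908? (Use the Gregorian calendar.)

November 27, 1908

Nov 23, 1908 is a Monday.
From Monday to the next Friday is 4 days.
Nov 23, 1908 + 4 = Nov 27, 1908.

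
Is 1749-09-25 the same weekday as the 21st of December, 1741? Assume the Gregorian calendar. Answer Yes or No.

From Dec 21, 1741 to Sep 25, 1749 is 2835 days.
2835 mod 7 = 0, so they are the same weekday.
(Dec 21, 1741 is a Thursday; Sep 25, 1749 is a Thursday.)

Yes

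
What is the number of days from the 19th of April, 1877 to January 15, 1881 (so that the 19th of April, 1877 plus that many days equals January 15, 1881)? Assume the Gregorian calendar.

Apr 19, 1877 → Apr 19, 1878: 365 days.
Apr 19, 1878 → Apr 19, 1879: 365 days.
Apr 19, 1879 → Apr 19, 1880: 366 days (Feb 29, 1880 is in that span).
Apr 19, 1880 → May 19, 1880: 30 days (April has 30).
May 19, 1880 → Jun 19, 1880: 31 days (May has 31).
Jun 19, 1880 → Jul 19, 1880: 30 days (June has 30).
Jul 19, 1880 → Aug 19, 1880: 31 days (July has 31).
Aug 19, 1880 → Sep 19, 1880: 31 days (August has 31).
Sep 19, 1880 → Oct 19, 1880: 30 days (September has 30).
Oct 19, 1880 → Nov 19, 1880: 31 days (October has 31).
Nov 19, 1880 → Dec 19, 1880: 30 days (November has 30).
Dec 19, 1880 → Jan 15, 1881: 27 days.
Total: 1367 days.

1367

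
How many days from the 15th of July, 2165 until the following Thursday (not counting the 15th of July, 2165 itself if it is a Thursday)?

Jul 15, 2165 is a Monday.
From Monday to the next Thursday is 3 days.

3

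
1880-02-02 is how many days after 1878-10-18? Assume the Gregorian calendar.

Oct 18, 1878 → Oct 18, 1879: 365 days.
Oct 18, 1879 → Nov 18, 1879: 31 days (October has 31).
Nov 18, 1879 → Dec 18, 1879: 30 days (November has 30).
Dec 18, 1879 → Jan 18, 1880: 31 days (December has 31).
Jan 18, 1880 → Feb 2, 1880: 15 days.
Total: 472 days.

472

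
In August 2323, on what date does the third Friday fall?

August 17, 2323

August 1, 2323 is a Wednesday.
The first Friday is therefore August 3 (2 days later).
The third Friday is 3 + 2×7 = August 17.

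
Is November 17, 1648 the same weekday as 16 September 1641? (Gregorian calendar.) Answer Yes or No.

No

From Sep 16, 1641 to Nov 17, 1648 is 2619 days.
2619 mod 7 = 1, so they are different weekdays.
(Sep 16, 1641 is a Monday; Nov 17, 1648 is a Tuesday.)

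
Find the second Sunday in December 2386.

December 1, 2386 is a Monday.
The first Sunday is therefore December 7 (6 days later).
The second Sunday is 7 + 1×7 = December 14.

December 14, 2386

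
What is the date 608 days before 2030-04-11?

August 11, 2028

−365 (one year) → Apr 11, 2029 (243 left).
−11 → Mar 31, 2029 (end of Mar, 31 days; 232 left).
−31 → Feb 28, 2029 (end of Feb, 28 days; 201 left).
−28 → Jan 31, 2029 (end of Jan, 31 days; 173 left).
−31 → Dec 31, 2028 (end of Dec, 31 days; 142 left).
−31 → Nov 30, 2028 (end of Nov, 30 days; 111 left).
−30 → Oct 31, 2028 (end of Oct, 31 days; 81 left).
−31 → Sep 30, 2028 (end of Sep, 30 days; 50 left).
−30 → Aug 31, 2028 (end of Aug, 31 days; 20 left).
−20 → Aug 11, 2028.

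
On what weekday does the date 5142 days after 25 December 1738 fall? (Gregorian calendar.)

Monday

Dec 25, 1738 is a Thursday.
5142 mod 7 = 4, so 5142 days after a Thursday is Thursday + 4 = Monday.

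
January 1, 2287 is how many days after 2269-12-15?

6226

Dec 15, 2269 → Dec 15, 2270: 365 days.
Dec 15, 2270 → Dec 15, 2271: 365 days.
Dec 15, 2271 → Dec 15, 2272: 366 days (Feb 29, 2272 is in that span).
Dec 15, 2272 → Dec 15, 2273: 365 days.
Dec 15, 2273 → Dec 15, 2274: 365 days.
Dec 15, 2274 → Dec 15, 2275: 365 days.
Dec 15, 2275 → Dec 15, 2276: 366 days (Feb 29, 2276 is in that span).
Dec 15, 2276 → Dec 15, 2277: 365 days.
Dec 15, 2277 → Dec 15, 2278: 365 days.
Dec 15, 2278 → Dec 15, 2279: 365 days.
Dec 15, 2279 → Dec 15, 2280: 366 days (Feb 29, 2280 is in that span).
Dec 15, 2280 → Dec 15, 2281: 365 days.
Dec 15, 2281 → Dec 15, 2282: 365 days.
Dec 15, 2282 → Dec 15, 2283: 365 days.
Dec 15, 2283 → Dec 15, 2284: 366 days (Feb 29, 2284 is in that span).
Dec 15, 2284 → Dec 15, 2285: 365 days.
Dec 15, 2285 → Jan 15, 2286: 31 days (December has 31).
Jan 15, 2286 → Feb 15, 2286: 31 days (January has 31).
Feb 15, 2286 → Mar 15, 2286: 28 days (February has 28).
Mar 15, 2286 → Apr 15, 2286: 31 days (March has 31).
Apr 15, 2286 → May 15, 2286: 30 days (April has 30).
May 15, 2286 → Jun 15, 2286: 31 days (May has 31).
Jun 15, 2286 → Jul 15, 2286: 30 days (June has 30).
Jul 15, 2286 → Aug 15, 2286: 31 days (July has 31).
Aug 15, 2286 → Sep 15, 2286: 31 days (August has 31).
Sep 15, 2286 → Oct 15, 2286: 30 days (September has 30).
Oct 15, 2286 → Nov 15, 2286: 31 days (October has 31).
Nov 15, 2286 → Dec 15, 2286: 30 days (November has 30).
Dec 15, 2286 → Jan 1, 2287: 17 days.
Total: 6226 days.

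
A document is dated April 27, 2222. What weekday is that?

Saturday

Doomsday rule: the anchor day for the 2200s is Friday. For year 22: 22÷12 = 1 r 10, and 10÷4 = 2, so 1+10+2 = 13.
Friday + 13 ≡ Thursday — that's 2222's doomsday.
In April the doomsday date is Apr 4.
Apr 27 is 23 days after Apr 4; 23 mod 7 = 2, so Thursday + 2 = Saturday.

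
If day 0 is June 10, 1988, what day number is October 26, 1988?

Jun 10, 1988 → Jul 10, 1988: 30 days (June has 30).
Jul 10, 1988 → Aug 10, 1988: 31 days (July has 31).
Aug 10, 1988 → Sep 10, 1988: 31 days (August has 31).
Sep 10, 1988 → Oct 10, 1988: 30 days (September has 30).
Oct 10, 1988 → Oct 26, 1988: 16 days.
Total: 138 days.

138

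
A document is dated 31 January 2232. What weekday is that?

Doomsday rule: the anchor day for the 2200s is Friday. For year 32: 32÷12 = 2 r 8, and 8÷4 = 2, so 2+8+2 = 12.
Friday + 12 ≡ Wednesday — that's 2232's doomsday.
In January the doomsday date is Jan 4 (2232 is a leap year (divisible by 4)).
Jan 31 is 27 days after Jan 4; 27 mod 7 = 6, so Wednesday + 6 = Tuesday.

Tuesday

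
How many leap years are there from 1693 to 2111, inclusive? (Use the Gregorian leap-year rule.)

100

Multiples of 4 in [1693,2111]: 104.
Of those, multiples of 100: 5 (not leap unless ÷400).
Multiples of 400: 1.
Leap years = 104 − 5 + 1 = 100.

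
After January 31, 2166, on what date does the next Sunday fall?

February 2, 2166

Jan 31, 2166 is a Friday.
From Friday to the next Sunday is 2 days.
Jan 31, 2166 + 2 = Feb 2, 2166.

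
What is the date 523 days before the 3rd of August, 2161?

February 27, 2160

−365 (one year) → Aug 3, 2160 (158 left).
−3 → Jul 31, 2160 (end of Jul, 31 days; 155 left).
−31 → Jun 30, 2160 (end of Jun, 30 days; 124 left).
−30 → May 31, 2160 (end of May, 31 days; 94 left).
−31 → Apr 30, 2160 (end of Apr, 30 days; 63 left).
−30 → Mar 31, 2160 (end of Mar, 31 days; 33 left).
−31 → Feb 29, 2160 (end of Feb, 29 days; 2 left).
−2 → Feb 27, 2160.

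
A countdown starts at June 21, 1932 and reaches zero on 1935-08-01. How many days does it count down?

Jun 21, 1932 → Jun 21, 1933: 365 days.
Jun 21, 1933 → Jun 21, 1934: 365 days.
Jun 21, 1934 → Jun 21, 1935: 365 days.
Jun 21, 1935 → Jul 21, 1935: 30 days (June has 30).
Jul 21, 1935 → Aug 1, 1935: 11 days.
Total: 1136 days.

1136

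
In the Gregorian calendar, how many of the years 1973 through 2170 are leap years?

48

Multiples of 4 in [1973,2170]: 49.
Of those, multiples of 100: 2 (not leap unless ÷400).
Multiples of 400: 1.
Leap years = 49 − 2 + 1 = 48.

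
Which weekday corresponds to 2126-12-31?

Doomsday rule: the anchor day for the 2100s is Sunday. For year 26: 26÷12 = 2 r 2, and 2÷4 = 0, so 2+2+0 = 4.
Sunday + 4 ≡ Thursday — that's 2126's doomsday.
In December the doomsday date is Dec 12.
Dec 31 is 19 days after Dec 12; 19 mod 7 = 5, so Thursday + 5 = Tuesday.

Tuesday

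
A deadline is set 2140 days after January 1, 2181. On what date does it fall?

+365 (one year) → Jan 1, 2182 (1775 left).
+365 (one year) → Jan 1, 2183 (1410 left).
+365 (one year) → Jan 1, 2184 (1045 left).
+366 (one year; includes Feb 29, 2184) → Jan 1, 2185 (679 left).
+365 (one year) → Jan 1, 2186 (314 left).
Jan has 31 days: +31 → Feb 1, 2186 (283 left).
Feb has 28 days: +28 → Mar 1, 2186 (255 left).
Mar has 31 days: +31 → Apr 1, 2186 (224 left).
Apr has 30 days: +30 → May 1, 2186 (194 left).
May has 31 days: +31 → Jun 1, 2186 (163 left).
Jun has 30 days: +30 → Jul 1, 2186 (133 left).
Jul has 31 days: +31 → Aug 1, 2186 (102 left).
Aug has 31 days: +31 → Sep 1, 2186 (71 left).
Sep has 30 days: +30 → Oct 1, 2186 (41 left).
Oct has 31 days: +31 → Nov 1, 2186 (10 left).
+10 → Nov 11, 2186.

November 11, 2186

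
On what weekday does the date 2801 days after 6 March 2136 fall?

Mar 6, 2136 is a Tuesday.
2801 mod 7 = 1, so 2801 days after a Tuesday is Tuesday + 1 = Wednesday.

Wednesday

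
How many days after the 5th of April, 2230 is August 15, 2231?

497

Apr 5, 2230 → Apr 5, 2231: 365 days.
Apr 5, 2231 → May 5, 2231: 30 days (April has 30).
May 5, 2231 → Jun 5, 2231: 31 days (May has 31).
Jun 5, 2231 → Jul 5, 2231: 30 days (June has 30).
Jul 5, 2231 → Aug 5, 2231: 31 days (July has 31).
Aug 5, 2231 → Aug 15, 2231: 10 days.
Total: 497 days.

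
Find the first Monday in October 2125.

October 1, 2125

October 1, 2125 is a Monday.
The first Monday is therefore October 1 (same day).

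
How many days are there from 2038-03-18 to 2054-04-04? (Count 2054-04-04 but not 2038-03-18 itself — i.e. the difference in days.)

Mar 18, 2038 → Mar 18, 2039: 365 days.
Mar 18, 2039 → Mar 18, 2040: 366 days (Feb 29, 2040 is in that span).
Mar 18, 2040 → Mar 18, 2041: 365 days.
Mar 18, 2041 → Mar 18, 2042: 365 days.
Mar 18, 2042 → Mar 18, 2043: 365 days.
Mar 18, 2043 → Mar 18, 2044: 366 days (Feb 29, 2044 is in that span).
Mar 18, 2044 → Mar 18, 2045: 365 days.
Mar 18, 2045 → Mar 18, 2046: 365 days.
Mar 18, 2046 → Mar 18, 2047: 365 days.
Mar 18, 2047 → Mar 18, 2048: 366 days (Feb 29, 2048 is in that span).
Mar 18, 2048 → Mar 18, 2049: 365 days.
Mar 18, 2049 → Mar 18, 2050: 365 days.
Mar 18, 2050 → Mar 18, 2051: 365 days.
Mar 18, 2051 → Mar 18, 2052: 366 days (Feb 29, 2052 is in that span).
Mar 18, 2052 → Mar 18, 2053: 365 days.
Mar 18, 2053 → Apr 18, 2053: 31 days (March has 31).
Apr 18, 2053 → May 18, 2053: 30 days (April has 30).
May 18, 2053 → Jun 18, 2053: 31 days (May has 31).
Jun 18, 2053 → Jul 18, 2053: 30 days (June has 30).
Jul 18, 2053 → Aug 18, 2053: 31 days (July has 31).
Aug 18, 2053 → Sep 18, 2053: 31 days (August has 31).
Sep 18, 2053 → Oct 18, 2053: 30 days (September has 30).
Oct 18, 2053 → Nov 18, 2053: 31 days (October has 31).
Nov 18, 2053 → Dec 18, 2053: 30 days (November has 30).
Dec 18, 2053 → Jan 18, 2054: 31 days (December has 31).
Jan 18, 2054 → Feb 18, 2054: 31 days (January has 31).
Feb 18, 2054 → Mar 18, 2054: 28 days (February has 28).
Mar 18, 2054 → Apr 4, 2054: 17 days.
Total: 5861 days.

5861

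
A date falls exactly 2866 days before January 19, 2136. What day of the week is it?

First find the weekday of Jan 19, 2136. Doomsday rule: the anchor day for the 2100s is Sunday. For year 36: 36÷12 = 3 r 0, and 0÷4 = 0, so 3+0+0 = 3.
Sunday + 3 ≡ Wednesday — that's 2136's doomsday.
In January the doomsday date is Jan 4 (2136 is a leap year (divisible by 4)).
Jan 19 is 15 days after Jan 4; 15 mod 7 = 1, so Wednesday + 1 = Thursday.
2866 mod 7 = 3, so 2866 days before a Thursday is Thursday − 3 = Monday.

Monday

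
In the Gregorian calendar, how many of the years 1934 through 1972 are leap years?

10

Multiples of 4 in [1934,1972]: 10.
Of those, multiples of 100: 0 (not leap unless ÷400).
Multiples of 400: 0.
Leap years = 10 − 0 + 0 = 10.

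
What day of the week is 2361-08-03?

Thursday

Doomsday rule: the anchor day for the 2300s is Wednesday. For year 61: 61÷12 = 5 r 1, and 1÷4 = 0, so 5+1+0 = 6.
Wednesday + 6 ≡ Tuesday — that's 2361's doomsday.
In August the doomsday date is Aug 8.
Aug 3 is 5 days before Aug 8; 5 mod 7 = 5, so Tuesday − 5 = Thursday.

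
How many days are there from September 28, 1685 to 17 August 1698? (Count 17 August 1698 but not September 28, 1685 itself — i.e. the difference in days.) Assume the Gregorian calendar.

4706

Sep 28, 1685 → Sep 28, 1686: 365 days.
Sep 28, 1686 → Sep 28, 1687: 365 days.
Sep 28, 1687 → Sep 28, 1688: 366 days (Feb 29, 1688 is in that span).
Sep 28, 1688 → Sep 28, 1689: 365 days.
Sep 28, 1689 → Sep 28, 1690: 365 days.
Sep 28, 1690 → Sep 28, 1691: 365 days.
Sep 28, 1691 → Sep 28, 1692: 366 days (Feb 29, 1692 is in that span).
Sep 28, 1692 → Sep 28, 1693: 365 days.
Sep 28, 1693 → Sep 28, 1694: 365 days.
Sep 28, 1694 → Sep 28, 1695: 365 days.
Sep 28, 1695 → Sep 28, 1696: 366 days (Feb 29, 1696 is in that span).
Sep 28, 1696 → Sep 28, 1697: 365 days.
Sep 28, 1697 → Oct 28, 1697: 30 days (September has 30).
Oct 28, 1697 → Nov 28, 1697: 31 days (October has 31).
Nov 28, 1697 → Dec 28, 1697: 30 days (November has 30).
Dec 28, 1697 → Jan 28, 1698: 31 days (December has 31).
Jan 28, 1698 → Feb 28, 1698: 31 days (January has 31).
Feb 28, 1698 → Mar 28, 1698: 28 days (February has 28).
Mar 28, 1698 → Apr 28, 1698: 31 days (March has 31).
Apr 28, 1698 → May 28, 1698: 30 days (April has 30).
May 28, 1698 → Jun 28, 1698: 31 days (May has 31).
Jun 28, 1698 → Jul 28, 1698: 30 days (June has 30).
Jul 28, 1698 → Aug 17, 1698: 20 days.
Total: 4706 days.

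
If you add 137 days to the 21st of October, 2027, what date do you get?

Oct has 31 days: +11 → Nov 1, 2027 (126 left).
Nov has 30 days: +30 → Dec 1, 2027 (96 left).
Dec has 31 days: +31 → Jan 1, 2028 (65 left).
Jan has 31 days: +31 → Feb 1, 2028 (34 left).
Feb has 29 days: +29 → Mar 1, 2028 (5 left).
+5 → Mar 6, 2028.

March 6, 2028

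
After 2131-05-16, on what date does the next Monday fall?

May 21, 2131

May 16, 2131 is a Wednesday.
From Wednesday to the next Monday is 5 days.
May 16, 2131 + 5 = May 21, 2131.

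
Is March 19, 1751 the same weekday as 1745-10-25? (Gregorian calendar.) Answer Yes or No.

No

From Oct 25, 1745 to Mar 19, 1751 is 1971 days.
1971 mod 7 = 4, so they are different weekdays.
(Oct 25, 1745 is a Monday; Mar 19, 1751 is a Friday.)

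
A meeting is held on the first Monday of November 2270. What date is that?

November 1, 2270 is a Tuesday.
The first Monday is therefore November 7 (6 days later).

November 7, 2270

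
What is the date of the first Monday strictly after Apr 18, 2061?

Apr 18, 2061 is a Monday.
From Monday to the next Monday is 7 days.
Apr 18, 2061 + 7 = Apr 25, 2061.

April 25, 2061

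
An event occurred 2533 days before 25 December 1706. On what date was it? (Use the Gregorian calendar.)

−365 (one year) → Dec 25, 1705 (2168 left).
−365 (one year) → Dec 25, 1704 (1803 left).
−366 (one year; includes Feb 29, 1704) → Dec 25, 1703 (1437 left).
−365 (one year) → Dec 25, 1702 (1072 left).
−365 (one year) → Dec 25, 1701 (707 left).
−365 (one year) → Dec 25, 1700 (342 left).
−25 → Nov 30, 1700 (end of Nov, 30 days; 317 left).
−30 → Oct 31, 1700 (end of Oct, 31 days; 287 left).
−31 → Sep 30, 1700 (end of Sep, 30 days; 256 left).
−30 → Aug 31, 1700 (end of Aug, 31 days; 226 left).
−31 → Jul 31, 1700 (end of Jul, 31 days; 195 left).
−31 → Jun 30, 1700 (end of Jun, 30 days; 164 left).
−30 → May 31, 1700 (end of May, 31 days; 134 left).
−31 → Apr 30, 1700 (end of Apr, 30 days; 103 left).
−30 → Mar 31, 1700 (end of Mar, 31 days; 73 left).
−31 → Feb 28, 1700 (end of Feb, 28 days; 42 left).
−28 → Jan 31, 1700 (end of Jan, 31 days; 14 left).
−14 → Jan 17, 1700.

January 17, 1700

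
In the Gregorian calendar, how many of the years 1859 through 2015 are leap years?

38

Multiples of 4 in [1859,2015]: 39.
Of those, multiples of 100: 2 (not leap unless ÷400).
Multiples of 400: 1.
Leap years = 39 − 2 + 1 = 38.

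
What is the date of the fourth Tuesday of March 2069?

March 26, 2069

March 1, 2069 is a Friday.
The first Tuesday is therefore March 5 (4 days later).
The fourth Tuesday is 5 + 3×7 = March 26.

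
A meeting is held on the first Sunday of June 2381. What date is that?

June 7, 2381

June 1, 2381 is a Monday.
The first Sunday is therefore June 7 (6 days later).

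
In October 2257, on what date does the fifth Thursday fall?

October 1, 2257 is a Thursday.
The first Thursday is therefore October 1 (same day).
The fifth Thursday is 1 + 4×7 = October 29.

October 29, 2257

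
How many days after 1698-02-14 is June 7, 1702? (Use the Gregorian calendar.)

1573

Feb 14, 1698 → Feb 14, 1699: 365 days.
Feb 14, 1699 → Feb 14, 1700: 365 days.
Feb 14, 1700 → Feb 14, 1701: 365 days.
Feb 14, 1701 → Feb 14, 1702: 365 days.
Feb 14, 1702 → Mar 14, 1702: 28 days (February has 28).
Mar 14, 1702 → Apr 14, 1702: 31 days (March has 31).
Apr 14, 1702 → May 14, 1702: 30 days (April has 30).
May 14, 1702 → Jun 7, 1702: 24 days.
Total: 1573 days.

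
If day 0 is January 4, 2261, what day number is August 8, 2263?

Jan 4, 2261 → Jan 4, 2262: 365 days.
Jan 4, 2262 → Jan 4, 2263: 365 days.
Jan 4, 2263 → Feb 4, 2263: 31 days (January has 31).
Feb 4, 2263 → Mar 4, 2263: 28 days (February has 28).
Mar 4, 2263 → Apr 4, 2263: 31 days (March has 31).
Apr 4, 2263 → May 4, 2263: 30 days (April has 30).
May 4, 2263 → Jun 4, 2263: 31 days (May has 31).
Jun 4, 2263 → Jul 4, 2263: 30 days (June has 30).
Jul 4, 2263 → Aug 4, 2263: 31 days (July has 31).
Aug 4, 2263 → Aug 8, 2263: 4 days.
Total: 946 days.

946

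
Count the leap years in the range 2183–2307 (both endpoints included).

29

Multiples of 4 in [2183,2307]: 31.
Of those, multiples of 100: 2 (not leap unless ÷400).
Multiples of 400: 0.
Leap years = 31 − 2 + 0 = 29.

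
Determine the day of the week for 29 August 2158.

Tuesday

Doomsday rule: the anchor day for the 2100s is Sunday. For year 58: 58÷12 = 4 r 10, and 10÷4 = 2, so 4+10+2 = 16.
Sunday + 16 ≡ Tuesday — that's 2158's doomsday.
In August the doomsday date is Aug 8.
Aug 29 is 21 days after Aug 8; 21 mod 7 = 0, so Tuesday + 0 = Tuesday.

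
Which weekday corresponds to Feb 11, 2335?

Doomsday rule: the anchor day for the 2300s is Wednesday. For year 35: 35÷12 = 2 r 11, and 11÷4 = 2, so 2+11+2 = 15.
Wednesday + 15 ≡ Thursday — that's 2335's doomsday.
In February the doomsday date is Feb 28 (2335 is not a leap year).
Feb 11 is 17 days before Feb 28; 17 mod 7 = 3, so Thursday − 3 = Monday.

Monday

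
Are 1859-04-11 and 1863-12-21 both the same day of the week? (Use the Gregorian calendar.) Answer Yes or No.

From Apr 11, 1859 to Dec 21, 1863 is 1715 days.
1715 mod 7 = 0, so they are the same weekday.
(Apr 11, 1859 is a Monday; Dec 21, 1863 is a Monday.)

Yes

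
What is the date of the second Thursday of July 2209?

July 13, 2209

July 1, 2209 is a Saturday.
The first Thursday is therefore July 6 (5 days later).
The second Thursday is 6 + 1×7 = July 13.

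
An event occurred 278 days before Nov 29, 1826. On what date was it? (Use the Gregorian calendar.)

−29 → Oct 31, 1826 (end of Oct, 31 days; 249 left).
−31 → Sep 30, 1826 (end of Sep, 30 days; 218 left).
−30 → Aug 31, 1826 (end of Aug, 31 days; 188 left).
−31 → Jul 31, 1826 (end of Jul, 31 days; 157 left).
−31 → Jun 30, 1826 (end of Jun, 30 days; 126 left).
−30 → May 31, 1826 (end of May, 31 days; 96 left).
−31 → Apr 30, 1826 (end of Apr, 30 days; 65 left).
−30 → Mar 31, 1826 (end of Mar, 31 days; 35 left).
−31 → Feb 28, 1826 (end of Feb, 28 days; 4 left).
−4 → Feb 24, 1826.

February 24, 1826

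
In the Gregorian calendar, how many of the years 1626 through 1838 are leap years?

Multiples of 4 in [1626,1838]: 53.
Of those, multiples of 100: 2 (not leap unless ÷400).
Multiples of 400: 0.
Leap years = 53 − 2 + 0 = 51.

51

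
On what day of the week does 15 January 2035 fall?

January 1, 2035 is a Monday.
Jan 1, 2035 → Jan 15, 2035: 14 days.
Total: 14 days.
14 mod 7 = 0, so Monday + 0 = Monday.

Monday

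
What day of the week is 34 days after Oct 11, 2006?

Oct 11, 2006 is a Wednesday.
34 mod 7 = 6, so 34 days after a Wednesday is Wednesday + 6 = Tuesday.

Tuesday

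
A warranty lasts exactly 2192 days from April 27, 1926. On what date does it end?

+365 (one year) → Apr 27, 1927 (1827 left).
+366 (one year; includes Feb 29, 1928) → Apr 27, 1928 (1461 left).
+365 (one year) → Apr 27, 1929 (1096 left).
+365 (one year) → Apr 27, 1930 (731 left).
+365 (one year) → Apr 27, 1931 (366 left).
Apr has 30 days: +4 → May 1, 1931 (362 left).
May has 31 days: +31 → Jun 1, 1931 (331 left).
Jun has 30 days: +30 → Jul 1, 1931 (301 left).
Jul has 31 days: +31 → Aug 1, 1931 (270 left).
Aug has 31 days: +31 → Sep 1, 1931 (239 left).
Sep has 30 days: +30 → Oct 1, 1931 (209 left).
Oct has 31 days: +31 → Nov 1, 1931 (178 left).
Nov has 30 days: +30 → Dec 1, 1931 (148 left).
Dec has 31 days: +31 → Jan 1, 1932 (117 left).
Jan has 31 days: +31 → Feb 1, 1932 (86 left).
Feb has 29 days: +29 → Mar 1, 1932 (57 left).
Mar has 31 days: +31 → Apr 1, 1932 (26 left).
+26 → Apr 27, 1932.

April 27, 1932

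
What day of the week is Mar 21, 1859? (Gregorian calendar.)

January 1, 1859 is a Saturday.
Jan 1, 1859 → Feb 1, 1859: 31 days (January has 31).
Feb 1, 1859 → Mar 1, 1859: 28 days (February has 28).
Mar 1, 1859 → Mar 21, 1859: 20 days.
Total: 79 days.
79 mod 7 = 2, so Saturday + 2 = Monday.

Monday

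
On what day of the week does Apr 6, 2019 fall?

Saturday

January 1, 2019 is a Tuesday.
Jan 1, 2019 → Feb 1, 2019: 31 days (January has 31).
Feb 1, 2019 → Mar 1, 2019: 28 days (February has 28).
Mar 1, 2019 → Apr 1, 2019: 31 days (March has 31).
Apr 1, 2019 → Apr 6, 2019: 5 days.
Total: 95 days.
95 mod 7 = 4, so Tuesday + 4 = Saturday.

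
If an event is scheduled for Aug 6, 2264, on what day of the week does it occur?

Doomsday rule: the anchor day for the 2200s is Friday. For year 64: 64÷12 = 5 r 4, and 4÷4 = 1, so 5+4+1 = 10.
Friday + 10 ≡ Monday — that's 2264's doomsday.
In August the doomsday date is Aug 8.
Aug 6 is 2 days before Aug 8; 2 mod 7 = 2, so Monday − 2 = Saturday.

Saturday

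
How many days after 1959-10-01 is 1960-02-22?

144

Oct 1, 1959 → Nov 1, 1959: 31 days (October has 31).
Nov 1, 1959 → Dec 1, 1959: 30 days (November has 30).
Dec 1, 1959 → Jan 1, 1960: 31 days (December has 31).
Jan 1, 1960 → Feb 1, 1960: 31 days (January has 31).
Feb 1, 1960 → Feb 22, 1960: 21 days.
Total: 144 days.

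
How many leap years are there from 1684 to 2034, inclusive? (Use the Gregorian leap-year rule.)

Multiples of 4 in [1684,2034]: 88.
Of those, multiples of 100: 4 (not leap unless ÷400).
Multiples of 400: 1.
Leap years = 88 − 4 + 1 = 85.

85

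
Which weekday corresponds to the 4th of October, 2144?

Doomsday rule: the anchor day for the 2100s is Sunday. For year 44: 44÷12 = 3 r 8, and 8÷4 = 2, so 3+8+2 = 13.
Sunday + 13 ≡ Saturday — that's 2144's doomsday.
In October the doomsday date is Oct 10.
Oct 4 is 6 days before Oct 10; 6 mod 7 = 6, so Saturday − 6 = Sunday.

Sunday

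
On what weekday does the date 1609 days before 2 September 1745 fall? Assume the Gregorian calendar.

First find the weekday of Sep 2, 1745. Doomsday rule: the anchor day for the 1700s is Sunday. For year 45: 45÷12 = 3 r 9, and 9÷4 = 2, so 3+9+2 = 14.
Sunday + 14 ≡ Sunday — that's 1745's doomsday.
In September the doomsday date is Sep 5.
Sep 2 is 3 days before Sep 5; 3 mod 7 = 3, so Sunday − 3 = Thursday.
1609 mod 7 = 6, so 1609 days before a Thursday is Thursday − 6 = Friday.

Friday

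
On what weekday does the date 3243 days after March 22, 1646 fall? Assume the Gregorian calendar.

First find the weekday of Mar 22, 1646. Doomsday rule: the anchor day for the 1600s is Tuesday. For year 46: 46÷12 = 3 r 10, and 10÷4 = 2, so 3+10+2 = 15.
Tuesday + 15 ≡ Wednesday — that's 1646's doomsday.
In March the doomsday date is Mar 14.
Mar 22 is 8 days after Mar 14; 8 mod 7 = 1, so Wednesday + 1 = Thursday.
3243 mod 7 = 2, so 3243 days after a Thursday is Thursday + 2 = Saturday.

Saturday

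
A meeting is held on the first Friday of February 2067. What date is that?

February 1, 2067 is a Tuesday.
The first Friday is therefore February 4 (3 days later).

February 4, 2067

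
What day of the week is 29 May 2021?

Saturday

Doomsday rule: the anchor day for the 2000s is Tuesday. For year 21: 21÷12 = 1 r 9, and 9÷4 = 2, so 1+9+2 = 12.
Tuesday + 12 ≡ Sunday — that's 2021's doomsday.
In May the doomsday date is May 9.
May 29 is 20 days after May 9; 20 mod 7 = 6, so Sunday + 6 = Saturday.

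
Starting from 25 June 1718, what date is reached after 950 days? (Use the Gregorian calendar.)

+365 (one year) → Jun 25, 1719 (585 left).
+366 (one year; includes Feb 29, 1720) → Jun 25, 1720 (219 left).
Jun has 30 days: +6 → Jul 1, 1720 (213 left).
Jul has 31 days: +31 → Aug 1, 1720 (182 left).
Aug has 31 days: +31 → Sep 1, 1720 (151 left).
Sep has 30 days: +30 → Oct 1, 1720 (121 left).
Oct has 31 days: +31 → Nov 1, 1720 (90 left).
Nov has 30 days: +30 → Dec 1, 1720 (60 left).
Dec has 31 days: +31 → Jan 1, 1721 (29 left).
+29 → Jan 30, 1721.

January 30, 1721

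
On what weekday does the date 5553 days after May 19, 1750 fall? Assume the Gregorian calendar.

Thursday

First find the weekday of May 19, 1750. Doomsday rule: the anchor day for the 1700s is Sunday. For year 50: 50÷12 = 4 r 2, and 2÷4 = 0, so 4+2+0 = 6.
Sunday + 6 ≡ Saturday — that's 1750's doomsday.
In May the doomsday date is May 9.
May 19 is 10 days after May 9; 10 mod 7 = 3, so Saturday + 3 = Tuesday.
5553 mod 7 = 2, so 5553 days after a Tuesday is Tuesday + 2 = Thursday.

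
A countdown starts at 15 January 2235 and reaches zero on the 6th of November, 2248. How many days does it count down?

5044

Jan 15, 2235 → Jan 15, 2236: 365 days.
Jan 15, 2236 → Jan 15, 2237: 366 days (Feb 29, 2236 is in that span).
Jan 15, 2237 → Jan 15, 2238: 365 days.
Jan 15, 2238 → Jan 15, 2239: 365 days.
Jan 15, 2239 → Jan 15, 2240: 365 days.
Jan 15, 2240 → Jan 15, 2241: 366 days (Feb 29, 2240 is in that span).
Jan 15, 2241 → Jan 15, 2242: 365 days.
Jan 15, 2242 → Jan 15, 2243: 365 days.
Jan 15, 2243 → Jan 15, 2244: 365 days.
Jan 15, 2244 → Jan 15, 2245: 366 days (Feb 29, 2244 is in that span).
Jan 15, 2245 → Jan 15, 2246: 365 days.
Jan 15, 2246 → Jan 15, 2247: 365 days.
Jan 15, 2247 → Jan 15, 2248: 365 days.
Jan 15, 2248 → Feb 15, 2248: 31 days (January has 31).
Feb 15, 2248 → Mar 15, 2248: 29 days (February has 29).
Mar 15, 2248 → Apr 15, 2248: 31 days (March has 31).
Apr 15, 2248 → May 15, 2248: 30 days (April has 30).
May 15, 2248 → Jun 15, 2248: 31 days (May has 31).
Jun 15, 2248 → Jul 15, 2248: 30 days (June has 30).
Jul 15, 2248 → Aug 15, 2248: 31 days (July has 31).
Aug 15, 2248 → Sep 15, 2248: 31 days (August has 31).
Sep 15, 2248 → Oct 15, 2248: 30 days (September has 30).
Oct 15, 2248 → Nov 6, 2248: 22 days.
Total: 5044 days.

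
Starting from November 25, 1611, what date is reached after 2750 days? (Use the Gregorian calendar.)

+366 (one year; includes Feb 29, 1612) → Nov 25, 1612 (2384 left).
+365 (one year) → Nov 25, 1613 (2019 left).
+365 (one year) → Nov 25, 1614 (1654 left).
+365 (one year) → Nov 25, 1615 (1289 left).
+366 (one year; includes Feb 29, 1616) → Nov 25, 1616 (923 left).
+365 (one year) → Nov 25, 1617 (558 left).
+365 (one year) → Nov 25, 1618 (193 left).
Nov has 30 days: +6 → Dec 1, 1618 (187 left).
Dec has 31 days: +31 → Jan 1, 1619 (156 left).
Jan has 31 days: +31 → Feb 1, 1619 (125 left).
Feb has 28 days: +28 → Mar 1, 1619 (97 left).
Mar has 31 days: +31 → Apr 1, 1619 (66 left).
Apr has 30 days: +30 → May 1, 1619 (36 left).
May has 31 days: +31 → Jun 1, 1619 (5 left).
+5 → Jun 6, 1619.

June 6, 1619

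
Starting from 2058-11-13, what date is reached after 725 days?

November 7, 2060

+365 (one year) → Nov 13, 2059 (360 left).
Nov has 30 days: +18 → Dec 1, 2059 (342 left).
Dec has 31 days: +31 → Jan 1, 2060 (311 left).
Jan has 31 days: +31 → Feb 1, 2060 (280 left).
Feb has 29 days: +29 → Mar 1, 2060 (251 left).
Mar has 31 days: +31 → Apr 1, 2060 (220 left).
Apr has 30 days: +30 → May 1, 2060 (190 left).
May has 31 days: +31 → Jun 1, 2060 (159 left).
Jun has 30 days: +30 → Jul 1, 2060 (129 left).
Jul has 31 days: +31 → Aug 1, 2060 (98 left).
Aug has 31 days: +31 → Sep 1, 2060 (67 left).
Sep has 30 days: +30 → Oct 1, 2060 (37 left).
Oct has 31 days: +31 → Nov 1, 2060 (6 left).
+6 → Nov 7, 2060.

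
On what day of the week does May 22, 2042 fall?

Thursday

Doomsday rule: the anchor day for the 2000s is Tuesday. For year 42: 42÷12 = 3 r 6, and 6÷4 = 1, so 3+6+1 = 10.
Tuesday + 10 ≡ Friday — that's 2042's doomsday.
In May the doomsday date is May 9.
May 22 is 13 days after May 9; 13 mod 7 = 6, so Friday + 6 = Thursday.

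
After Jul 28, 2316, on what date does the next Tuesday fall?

August 1, 2316

Jul 28, 2316 is a Friday.
From Friday to the next Tuesday is 4 days.
Jul 28, 2316 + 4 = Aug 1, 2316.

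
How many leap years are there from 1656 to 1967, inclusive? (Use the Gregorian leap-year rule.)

Multiples of 4 in [1656,1967]: 78.
Of those, multiples of 100: 3 (not leap unless ÷400).
Multiples of 400: 0.
Leap years = 78 − 3 + 0 = 75.

75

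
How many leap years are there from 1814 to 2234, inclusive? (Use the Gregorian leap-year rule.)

102

Multiples of 4 in [1814,2234]: 105.
Of those, multiples of 100: 4 (not leap unless ÷400).
Multiples of 400: 1.
Leap years = 105 − 4 + 1 = 102.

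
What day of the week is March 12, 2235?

Thursday

Doomsday rule: the anchor day for the 2200s is Friday. For year 35: 35÷12 = 2 r 11, and 11÷4 = 2, so 2+11+2 = 15.
Friday + 15 ≡ Saturday — that's 2235's doomsday.
In March the doomsday date is Mar 14.
Mar 12 is 2 days before Mar 14; 2 mod 7 = 2, so Saturday − 2 = Thursday.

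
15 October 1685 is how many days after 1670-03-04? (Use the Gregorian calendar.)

Mar 4, 1670 → Mar 4, 1671: 365 days.
Mar 4, 1671 → Mar 4, 1672: 366 days (Feb 29, 1672 is in that span).
Mar 4, 1672 → Mar 4, 1673: 365 days.
Mar 4, 1673 → Mar 4, 1674: 365 days.
Mar 4, 1674 → Mar 4, 1675: 365 days.
Mar 4, 1675 → Mar 4, 1676: 366 days (Feb 29, 1676 is in that span).
Mar 4, 1676 → Mar 4, 1677: 365 days.
Mar 4, 1677 → Mar 4, 1678: 365 days.
Mar 4, 1678 → Mar 4, 1679: 365 days.
Mar 4, 1679 → Mar 4, 1680: 366 days (Feb 29, 1680 is in that span).
Mar 4, 1680 → Mar 4, 1681: 365 days.
Mar 4, 1681 → Mar 4, 1682: 365 days.
Mar 4, 1682 → Mar 4, 1683: 365 days.
Mar 4, 1683 → Mar 4, 1684: 366 days (Feb 29, 1684 is in that span).
Mar 4, 1684 → Mar 4, 1685: 365 days.
Mar 4, 1685 → Apr 4, 1685: 31 days (March has 31).
Apr 4, 1685 → May 4, 1685: 30 days (April has 30).
May 4, 1685 → Jun 4, 1685: 31 days (May has 31).
Jun 4, 1685 → Jul 4, 1685: 30 days (June has 30).
Jul 4, 1685 → Aug 4, 1685: 31 days (July has 31).
Aug 4, 1685 → Sep 4, 1685: 31 days (August has 31).
Sep 4, 1685 → Oct 4, 1685: 30 days (September has 30).
Oct 4, 1685 → Oct 15, 1685: 11 days.
Total: 5704 days.

5704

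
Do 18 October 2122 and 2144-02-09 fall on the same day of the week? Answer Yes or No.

From Oct 18, 2122 to Feb 9, 2144 is 7784 days.
7784 mod 7 = 0, so they are the same weekday.
(Oct 18, 2122 is a Sunday; Feb 9, 2144 is a Sunday.)

Yes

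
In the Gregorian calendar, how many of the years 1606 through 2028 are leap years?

103

Multiples of 4 in [1606,2028]: 106.
Of those, multiples of 100: 4 (not leap unless ÷400).
Multiples of 400: 1.
Leap years = 106 − 4 + 1 = 103.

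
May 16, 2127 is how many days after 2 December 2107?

Dec 2, 2107 → Dec 2, 2108: 366 days (Feb 29, 2108 is in that span).
Dec 2, 2108 → Dec 2, 2109: 365 days.
Dec 2, 2109 → Dec 2, 2110: 365 days.
Dec 2, 2110 → Dec 2, 2111: 365 days.
Dec 2, 2111 → Dec 2, 2112: 366 days (Feb 29, 2112 is in that span).
Dec 2, 2112 → Dec 2, 2113: 365 days.
Dec 2, 2113 → Dec 2, 2114: 365 days.
Dec 2, 2114 → Dec 2, 2115: 365 days.
Dec 2, 2115 → Dec 2, 2116: 366 days (Feb 29, 2116 is in that span).
Dec 2, 2116 → Dec 2, 2117: 365 days.
Dec 2, 2117 → Dec 2, 2118: 365 days.
Dec 2, 2118 → Dec 2, 2119: 365 days.
Dec 2, 2119 → Dec 2, 2120: 366 days (Feb 29, 2120 is in that span).
Dec 2, 2120 → Dec 2, 2121: 365 days.
Dec 2, 2121 → Dec 2, 2122: 365 days.
Dec 2, 2122 → Dec 2, 2123: 365 days.
Dec 2, 2123 → Dec 2, 2124: 366 days (Feb 29, 2124 is in that span).
Dec 2, 2124 → Dec 2, 2125: 365 days.
Dec 2, 2125 → Dec 2, 2126: 365 days.
Dec 2, 2126 → Jan 2, 2127: 31 days (December has 31).
Jan 2, 2127 → Feb 2, 2127: 31 days (January has 31).
Feb 2, 2127 → Mar 2, 2127: 28 days (February has 28).
Mar 2, 2127 → Apr 2, 2127: 31 days (March has 31).
Apr 2, 2127 → May 2, 2127: 30 days (April has 30).
May 2, 2127 → May 16, 2127: 14 days.
Total: 7105 days.

7105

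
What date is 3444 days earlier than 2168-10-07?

−366 (one year; includes Feb 29, 2168) → Oct 7, 2167 (3078 left).
−365 (one year) → Oct 7, 2166 (2713 left).
−365 (one year) → Oct 7, 2165 (2348 left).
−365 (one year) → Oct 7, 2164 (1983 left).
−366 (one year; includes Feb 29, 2164) → Oct 7, 2163 (1617 left).
−365 (one year) → Oct 7, 2162 (1252 left).
−365 (one year) → Oct 7, 2161 (887 left).
−365 (one year) → Oct 7, 2160 (522 left).
−366 (one year; includes Feb 29, 2160) → Oct 7, 2159 (156 left).
−7 → Sep 30, 2159 (end of Sep, 30 days; 149 left).
−30 → Aug 31, 2159 (end of Aug, 31 days; 119 left).
−31 → Jul 31, 2159 (end of Jul, 31 days; 88 left).
−31 → Jun 30, 2159 (end of Jun, 30 days; 57 left).
−30 → May 31, 2159 (end of May, 31 days; 27 left).
−27 → May 4, 2159.

May 4, 2159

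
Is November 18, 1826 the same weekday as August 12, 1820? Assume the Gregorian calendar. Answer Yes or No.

From Aug 12, 1820 to Nov 18, 1826 is 2289 days.
2289 mod 7 = 0, so they are the same weekday.
(Aug 12, 1820 is a Saturday; Nov 18, 1826 is a Saturday.)

Yes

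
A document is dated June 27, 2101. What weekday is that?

January 1, 2101 is a Saturday.
Jan 1, 2101 → Feb 1, 2101: 31 days (January has 31).
Feb 1, 2101 → Mar 1, 2101: 28 days (February has 28).
Mar 1, 2101 → Apr 1, 2101: 31 days (March has 31).
Apr 1, 2101 → May 1, 2101: 30 days (April has 30).
May 1, 2101 → Jun 1, 2101: 31 days (May has 31).
Jun 1, 2101 → Jun 27, 2101: 26 days.
Total: 177 days.
177 mod 7 = 2, so Saturday + 2 = Monday.

Monday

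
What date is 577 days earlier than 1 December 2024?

May 4, 2023

−366 (one year; includes Feb 29, 2024) → Dec 1, 2023 (211 left).
−1 → Nov 30, 2023 (end of Nov, 30 days; 210 left).
−30 → Oct 31, 2023 (end of Oct, 31 days; 180 left).
−31 → Sep 30, 2023 (end of Sep, 30 days; 149 left).
−30 → Aug 31, 2023 (end of Aug, 31 days; 119 left).
−31 → Jul 31, 2023 (end of Jul, 31 days; 88 left).
−31 → Jun 30, 2023 (end of Jun, 30 days; 57 left).
−30 → May 31, 2023 (end of May, 31 days; 27 left).
−27 → May 4, 2023.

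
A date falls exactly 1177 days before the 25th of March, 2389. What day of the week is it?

Friday

Mar 25, 2389 is a Saturday.
1177 mod 7 = 1, so 1177 days before a Saturday is Saturday − 1 = Friday.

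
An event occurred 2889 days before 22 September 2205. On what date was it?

October 24, 2197

−365 (one year) → Sep 22, 2204 (2524 left).
−366 (one year; includes Feb 29, 2204) → Sep 22, 2203 (2158 left).
−365 (one year) → Sep 22, 2202 (1793 left).
−365 (one year) → Sep 22, 2201 (1428 left).
−365 (one year) → Sep 22, 2200 (1063 left).
−365 (one year) → Sep 22, 2199 (698 left).
−365 (one year) → Sep 22, 2198 (333 left).
−22 → Aug 31, 2198 (end of Aug, 31 days; 311 left).
−31 → Jul 31, 2198 (end of Jul, 31 days; 280 left).
−31 → Jun 30, 2198 (end of Jun, 30 days; 249 left).
−30 → May 31, 2198 (end of May, 31 days; 219 left).
−31 → Apr 30, 2198 (end of Apr, 30 days; 188 left).
−30 → Mar 31, 2198 (end of Mar, 31 days; 158 left).
−31 → Feb 28, 2198 (end of Feb, 28 days; 127 left).
−28 → Jan 31, 2198 (end of Jan, 31 days; 99 left).
−31 → Dec 31, 2197 (end of Dec, 31 days; 68 left).
−31 → Nov 30, 2197 (end of Nov, 30 days; 37 left).
−30 → Oct 31, 2197 (end of Oct, 31 days; 7 left).
−7 → Oct 24, 2197.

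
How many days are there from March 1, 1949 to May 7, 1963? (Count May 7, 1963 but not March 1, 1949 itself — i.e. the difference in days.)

Mar 1, 1949 → Mar 1, 1950: 365 days.
Mar 1, 1950 → Mar 1, 1951: 365 days.
Mar 1, 1951 → Mar 1, 1952: 366 days (Feb 29, 1952 is in that span).
Mar 1, 1952 → Mar 1, 1953: 365 days.
Mar 1, 1953 → Mar 1, 1954: 365 days.
Mar 1, 1954 → Mar 1, 1955: 365 days.
Mar 1, 1955 → Mar 1, 1956: 366 days (Feb 29, 1956 is in that span).
Mar 1, 1956 → Mar 1, 1957: 365 days.
Mar 1, 1957 → Mar 1, 1958: 365 days.
Mar 1, 1958 → Mar 1, 1959: 365 days.
Mar 1, 1959 → Mar 1, 1960: 366 days (Feb 29, 1960 is in that span).
Mar 1, 1960 → Mar 1, 1961: 365 days.
Mar 1, 1961 → Mar 1, 1962: 365 days.
Mar 1, 1962 → Mar 1, 1963: 365 days.
Mar 1, 1963 → Apr 1, 1963: 31 days (March has 31).
Apr 1, 1963 → May 1, 1963: 30 days (April has 30).
May 1, 1963 → May 7, 1963: 6 days.
Total: 5180 days.

5180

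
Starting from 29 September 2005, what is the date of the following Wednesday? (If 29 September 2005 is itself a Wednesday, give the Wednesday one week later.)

October 5, 2005

Sep 29, 2005 is a Thursday.
From Thursday to the next Wednesday is 6 days.
Sep 29, 2005 + 6 = Oct 5, 2005.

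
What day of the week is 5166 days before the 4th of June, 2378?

Sunday

Jun 4, 2378 is a Sunday.
5166 mod 7 = 0, so 5166 days before a Sunday is Sunday − 0 = Sunday.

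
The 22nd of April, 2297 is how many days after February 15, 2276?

Feb 15, 2276 → Feb 15, 2277: 366 days (Feb 29, 2276 is in that span).
Feb 15, 2277 → Feb 15, 2278: 365 days.
Feb 15, 2278 → Feb 15, 2279: 365 days.
Feb 15, 2279 → Feb 15, 2280: 365 days.
Feb 15, 2280 → Feb 15, 2281: 366 days (Feb 29, 2280 is in that span).
Feb 15, 2281 → Feb 15, 2282: 365 days.
Feb 15, 2282 → Feb 15, 2283: 365 days.
Feb 15, 2283 → Feb 15, 2284: 365 days.
Feb 15, 2284 → Feb 15, 2285: 366 days (Feb 29, 2284 is in that span).
Feb 15, 2285 → Feb 15, 2286: 365 days.
Feb 15, 2286 → Feb 15, 2287: 365 days.
Feb 15, 2287 → Feb 15, 2288: 365 days.
Feb 15, 2288 → Feb 15, 2289: 366 days (Feb 29, 2288 is in that span).
Feb 15, 2289 → Feb 15, 2290: 365 days.
Feb 15, 2290 → Feb 15, 2291: 365 days.
Feb 15, 2291 → Feb 15, 2292: 365 days.
Feb 15, 2292 → Feb 15, 2293: 366 days (Feb 29, 2292 is in that span).
Feb 15, 2293 → Feb 15, 2294: 365 days.
Feb 15, 2294 → Feb 15, 2295: 365 days.
Feb 15, 2295 → Feb 15, 2296: 365 days.
Feb 15, 2296 → Feb 15, 2297: 366 days (Feb 29, 2296 is in that span).
Feb 15, 2297 → Mar 15, 2297: 28 days (February has 28).
Mar 15, 2297 → Apr 15, 2297: 31 days (March has 31).
Apr 15, 2297 → Apr 22, 2297: 7 days.
Total: 7737 days.

7737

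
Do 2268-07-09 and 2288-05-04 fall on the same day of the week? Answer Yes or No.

From Jul 9, 2268 to May 4, 2288 is 7239 days.
7239 mod 7 = 1, so they are different weekdays.
(Jul 9, 2268 is a Thursday; May 4, 2288 is a Friday.)

No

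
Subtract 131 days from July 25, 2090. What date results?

March 16, 2090

−25 → Jun 30, 2090 (end of Jun, 30 days; 106 left).
−30 → May 31, 2090 (end of May, 31 days; 76 left).
−31 → Apr 30, 2090 (end of Apr, 30 days; 45 left).
−30 → Mar 31, 2090 (end of Mar, 31 days; 15 left).
−15 → Mar 16, 2090.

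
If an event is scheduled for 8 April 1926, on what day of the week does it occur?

Doomsday rule: the anchor day for the 1900s is Wednesday. For year 26: 26÷12 = 2 r 2, and 2÷4 = 0, so 2+2+0 = 4.
Wednesday + 4 ≡ Sunday — that's 1926's doomsday.
In April the doomsday date is Apr 4.
Apr 8 is 4 days after Apr 4; 4 mod 7 = 4, so Sunday + 4 = Thursday.

Thursday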